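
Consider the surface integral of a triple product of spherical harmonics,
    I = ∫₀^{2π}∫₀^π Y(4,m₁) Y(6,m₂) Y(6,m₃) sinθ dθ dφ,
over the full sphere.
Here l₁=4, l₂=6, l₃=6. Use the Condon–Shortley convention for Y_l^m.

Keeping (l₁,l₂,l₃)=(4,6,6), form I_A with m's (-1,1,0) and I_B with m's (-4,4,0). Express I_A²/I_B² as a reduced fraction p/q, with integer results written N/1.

2/21

l's match ⇒ only the (l;m) 3-j factors differ between A and B.
A: triangle coeff Δ(4,6,6) = 1/15315300; Σ_t [1,4]: t=1:−1/207360 t=2:+1/17280 t=3:−1/13824 t=4:+1/103680 = -1/103680; (3j)²=10/7293 [(4 6 6; -1 1 0)], sign=-1
B: triangle coeff Δ(4,6,6) = 1/15315300; Σ_t [4,4]: t=4:+1/829440 = 1/829440; (3j)²=35/2431 [(4 6 6; -4 4 0)], sign=+1
I_A²/I_B² = (10/7293)/(35/2431) = 2/21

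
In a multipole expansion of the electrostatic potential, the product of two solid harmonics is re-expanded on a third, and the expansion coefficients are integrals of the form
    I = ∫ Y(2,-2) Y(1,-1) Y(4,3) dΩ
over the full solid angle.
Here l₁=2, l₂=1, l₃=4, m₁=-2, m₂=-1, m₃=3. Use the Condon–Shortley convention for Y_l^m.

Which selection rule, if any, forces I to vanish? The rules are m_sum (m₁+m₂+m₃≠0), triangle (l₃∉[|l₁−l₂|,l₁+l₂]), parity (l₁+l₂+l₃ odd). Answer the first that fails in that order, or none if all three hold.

triangle

m₁+m₂+m₃ = -2 − 1 + 3 = 0  ✓
triangle: |2−1|=1 ≤ l₃=4 ≤ 2+1=3  ✗
parity: l₁+l₂+l₃ = 7 is odd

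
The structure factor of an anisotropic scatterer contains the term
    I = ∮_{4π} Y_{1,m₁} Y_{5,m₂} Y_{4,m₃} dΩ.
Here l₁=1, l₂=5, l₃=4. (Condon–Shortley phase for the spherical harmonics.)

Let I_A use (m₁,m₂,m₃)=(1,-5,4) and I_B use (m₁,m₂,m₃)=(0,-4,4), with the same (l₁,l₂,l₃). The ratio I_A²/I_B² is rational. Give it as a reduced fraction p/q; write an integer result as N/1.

Shared (l₁,l₂,l₃)=(1,5,4): N and (l;000)² cancel in I_A²/I_B².
A: Δ = 2!·0!·8!/11! = 1/495; Racah Σ t=0..0: t=0:+1/80640 = 1/80640; ⇒ 3j(1 5 4; 1 -5 4)² = 1/11, sgn +1
B: Δ = 2!·0!·8!/11! = 1/495; Racah Σ t=1..1: t=1:−1/40320 = -1/40320; ⇒ 3j(1 5 4; 0 -4 4)² = 1/55, sgn -1
I_A²/I_B² = (1/11)/(1/55) = 5/1

5/1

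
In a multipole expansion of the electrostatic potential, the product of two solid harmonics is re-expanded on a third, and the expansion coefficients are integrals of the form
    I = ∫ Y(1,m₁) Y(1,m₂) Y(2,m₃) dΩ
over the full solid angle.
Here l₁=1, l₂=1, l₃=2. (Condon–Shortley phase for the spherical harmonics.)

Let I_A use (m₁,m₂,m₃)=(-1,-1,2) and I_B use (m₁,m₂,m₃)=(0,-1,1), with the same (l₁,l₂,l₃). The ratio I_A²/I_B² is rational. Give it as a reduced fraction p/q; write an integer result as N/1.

Same 1,1,2: normalisation and zero-m 3j drop out of the ratio.
A: Δ: 0! 2! 2! / 5! → 1/30; sum: t=0:+1/4 = 1/4; 3j²(1 1 2; -1 -1 2) = Δ·Π!·Σ² = 1/5  (sign +1)
B: Δ: 0! 2! 2! / 5! → 1/30; sum: t=0:+1/2 = 1/2; 3j²(1 1 2; 0 -1 1) = Δ·Π!·Σ² = 1/10  (sign -1)
I_A²/I_B² = (1/5)/(1/10) = 2/1

2/1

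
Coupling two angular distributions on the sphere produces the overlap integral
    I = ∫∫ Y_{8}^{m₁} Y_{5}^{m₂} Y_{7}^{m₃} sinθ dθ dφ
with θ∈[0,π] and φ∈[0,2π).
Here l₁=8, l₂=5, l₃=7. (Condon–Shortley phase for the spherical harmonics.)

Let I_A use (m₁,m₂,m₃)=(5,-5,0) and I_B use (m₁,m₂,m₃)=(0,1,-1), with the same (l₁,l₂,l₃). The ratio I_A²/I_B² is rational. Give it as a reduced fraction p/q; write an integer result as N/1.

Same 8,5,7: normalisation and zero-m 3j drop out of the ratio.
A: Δ: 6! 10! 4! / 21! → 1/814773960; sum: t=0:+1/522547200 = 1/522547200; 3j²(8 5 7; 5 -5 0) = Δ·Π!·Σ² = 5/323  (sign -1)
B: Δ: 6! 10! 4! / 21! → 1/814773960; sum: t=2:+1/19906560 t=3:−1/3110400 t=4:+1/3317760 t=5:−1/21772800 t=6:+1/1393459200 = -1/66355200; 3j²(8 5 7; 0 1 -1) = Δ·Π!·Σ² = 21/92378  (sign -1)
I_A²/I_B² = (5/323)/(21/92378) = 1430/21

1430/21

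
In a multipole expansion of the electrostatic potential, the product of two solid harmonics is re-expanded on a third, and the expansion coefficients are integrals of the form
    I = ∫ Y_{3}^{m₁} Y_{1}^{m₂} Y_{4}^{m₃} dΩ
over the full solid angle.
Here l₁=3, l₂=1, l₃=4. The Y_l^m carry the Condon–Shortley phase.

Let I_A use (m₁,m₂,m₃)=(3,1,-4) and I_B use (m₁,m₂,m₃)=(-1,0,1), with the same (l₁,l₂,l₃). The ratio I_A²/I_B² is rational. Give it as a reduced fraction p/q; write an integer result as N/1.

28/15

Same 3,1,4: normalisation and zero-m 3j drop out of the ratio.
A: Δ: 0! 6! 2! / 9! → 1/252; sum: t=0:+1/1440 = 1/1440; 3j²(3 1 4; 3 1 -4) = Δ·Π!·Σ² = 1/9  (sign +1)
B: Δ: 0! 6! 2! / 9! → 1/252; sum: t=0:+1/48 = 1/48; 3j²(3 1 4; -1 0 1) = Δ·Π!·Σ² = 5/84  (sign -1)
I_A²/I_B² = (1/9)/(5/84) = 28/15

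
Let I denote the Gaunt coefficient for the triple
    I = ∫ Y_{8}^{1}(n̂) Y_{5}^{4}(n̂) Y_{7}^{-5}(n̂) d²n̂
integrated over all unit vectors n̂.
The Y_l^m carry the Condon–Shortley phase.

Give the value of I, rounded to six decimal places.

-0.135147

Checks pass: Σm=0; 20 even; l₃=7∈[3,13].
(2·8+1)(2·5+1)(2·7+1) = 2805
Δ: 6! 10! 4! / 21! → 1/814773960
sum: t=1:−1/87091200 t=2:+1/4976640 t=3:−1/2073600 t=4:+1/4976640 t=5:−1/87091200 = -1/9676800
3j²(8 5 7; 0 0 0) = Δ·Π!·Σ² = 360/46189  (sign +1)
sum: t=5:−1/232243200 t=6:+1/1567641600 = -23/6270566400
3j²(8 5 7; 1 4 -5) = Δ·Π!·Σ² = 529/50388  (sign -1)
combine: 4πI² = 2805·360/46189·529/50388 = 238050/1037153
take √, sign -1: I = -0.13514742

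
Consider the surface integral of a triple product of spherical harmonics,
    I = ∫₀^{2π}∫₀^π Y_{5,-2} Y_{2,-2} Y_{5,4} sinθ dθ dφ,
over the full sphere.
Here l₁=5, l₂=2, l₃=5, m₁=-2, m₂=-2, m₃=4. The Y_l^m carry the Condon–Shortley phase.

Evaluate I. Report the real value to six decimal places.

Rules hold: Σm=0, L=12 even, 3≤5≤7.
N = 11·5·11 = 605
Δ = 2!·8!·2!/13! = 1/38610
Racah Σ t=0..2: t=0:+1/2880 t=1:−1/576 t=2:+1/2880 = -1/960
⇒ 3j(5 2 5; 0 0 0)² = 10/429, sgn +1
Racah Σ t=0..0: t=0:+1/20160 = 1/20160
⇒ 3j(5 2 5; -2 -2 4)² = 12/715, sgn -1
4πI² = N·(3j₀)²·(3jₘ)² = 40/169
I = -1·√(0.236686/4π) = -0.13724032

-0.137240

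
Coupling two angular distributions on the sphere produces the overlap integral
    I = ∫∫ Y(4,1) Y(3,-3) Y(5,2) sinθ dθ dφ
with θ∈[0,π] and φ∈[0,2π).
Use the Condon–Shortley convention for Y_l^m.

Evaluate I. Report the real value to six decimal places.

-0.179179

m-sum 0 ✓  L=12 even ✓  1≤5≤7 ✓
Π(2lᵢ+1) = 9×7×11 = 693
triangle coeff Δ(4,3,5) = 1/180180
Σ_t [0,2]: t=0:+1/576 t=1:−1/144 t=2:+1/576 = -1/288
(3j)²=20/1001 [(4 3 5; 0 0 0)], sign=+1
Σ_t [0,0]: t=0:+1/1728 = 1/1728
(3j)²=25/858 [(4 3 5; 1 -3 2)], sign=-1
⇒ 4πI² = 750/1859
I = (-1)√(750/1859/(4π)) = -0.17917854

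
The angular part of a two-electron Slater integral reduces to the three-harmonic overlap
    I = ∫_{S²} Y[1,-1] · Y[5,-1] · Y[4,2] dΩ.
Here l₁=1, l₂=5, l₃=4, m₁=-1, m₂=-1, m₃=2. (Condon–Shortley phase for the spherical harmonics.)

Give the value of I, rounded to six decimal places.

m-sum 0 ✓  L=10 even ✓  4≤4≤6 ✓
Π(2lᵢ+1) = 3×11×9 = 297
triangle coeff Δ(1,5,4) = 1/495
Σ_t [1,1]: t=1:−1/576 = -1/576
(3j)²=5/99 [(1 5 4; 0 0 0)], sign=-1
Σ_t [2,2]: t=2:+1/2880 = 1/2880
(3j)²=2/165 [(1 5 4; -1 -1 2)], sign=+1
⇒ 4πI² = 2/11
I = (-1)√(2/11/(4π)) = -0.12028562

-0.120286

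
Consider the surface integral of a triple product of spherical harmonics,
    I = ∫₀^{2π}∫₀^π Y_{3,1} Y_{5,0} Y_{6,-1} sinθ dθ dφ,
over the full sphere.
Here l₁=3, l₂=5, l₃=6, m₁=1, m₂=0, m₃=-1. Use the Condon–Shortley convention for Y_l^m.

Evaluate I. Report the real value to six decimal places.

-0.077843

m-sum 0 ✓  L=14 even ✓  2≤6≤8 ✓
Π(2lᵢ+1) = 7×11×13 = 1001
triangle coeff Δ(3,5,6) = 1/675675
Σ_t [0,2]: t=0:+1/8640 t=1:−1/2304 t=2:+1/8640 = -7/34560
(3j)²=7/429 [(3 5 6; 0 0 0)], sign=-1
Σ_t [0,2]: t=0:+1/5760 t=1:−1/3456 t=2:+1/34560 = -1/11520
(3j)²=2/429 [(3 5 6; 1 0 -1)], sign=+1
⇒ 4πI² = 98/1287
I = (-1)√(98/1287/(4π)) = -0.07784287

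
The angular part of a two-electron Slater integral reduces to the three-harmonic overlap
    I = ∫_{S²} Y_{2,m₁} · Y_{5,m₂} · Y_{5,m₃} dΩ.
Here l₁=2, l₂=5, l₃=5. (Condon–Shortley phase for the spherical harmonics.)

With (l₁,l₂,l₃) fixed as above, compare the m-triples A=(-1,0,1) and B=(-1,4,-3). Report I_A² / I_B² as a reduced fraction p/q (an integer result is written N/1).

Same 2,5,5: normalisation and zero-m 3j drop out of the ratio.
A: Δ: 2! 2! 8! / 13! → 1/38610; sum: t=1:−1/1152 t=2:+1/1440 = -1/5760; 3j²(2 5 5; -1 0 1) = Δ·Π!·Σ² = 1/858  (sign -1)
B: Δ: 2! 2! 8! / 13! → 1/38610; sum: t=1:−1/80640 t=2:+1/10080 = 1/11520; 3j²(2 5 5; -1 4 -3) = Δ·Π!·Σ² = 49/1430  (sign +1)
I_A²/I_B² = (1/858)/(49/1430) = 5/147

5/147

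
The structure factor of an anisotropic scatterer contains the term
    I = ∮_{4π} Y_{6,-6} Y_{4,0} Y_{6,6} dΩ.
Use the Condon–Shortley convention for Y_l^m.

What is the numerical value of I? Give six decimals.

0.149344

m-sum 0 ✓  L=16 even ✓  2≤6≤10 ✓
Π(2lᵢ+1) = 13×9×13 = 1521
triangle coeff Δ(6,4,6) = 1/15315300
Σ_t [0,4]: t=0:+1/829440 t=1:−1/25920 t=2:+1/9216 t=3:−1/25920 t=4:+1/829440 = 7/207360
(3j)²=28/2431 [(6 4 6; 0 0 0)], sign=+1
Σ_t [4,4]: t=4:+1/23224320 = 1/23224320
(3j)²=99/6188 [(6 4 6; -6 0 6)], sign=+1
⇒ 4πI² = 81/289
I = (+1)√(81/289/(4π)) = 0.14934430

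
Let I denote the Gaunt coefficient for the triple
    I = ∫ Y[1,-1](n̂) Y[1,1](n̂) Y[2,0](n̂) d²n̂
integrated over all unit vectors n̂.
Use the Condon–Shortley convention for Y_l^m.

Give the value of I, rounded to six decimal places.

0.126157

Rules hold: Σm=0, L=4 even, 0≤2≤2.
N = 3·3·5 = 45
Δ = 0!·2!·2!/5! = 1/30
Racah Σ t=0..0: t=0:+1/1 = 1/1
⇒ 3j(1 1 2; 0 0 0)² = 2/15, sgn +1
Racah Σ t=0..0: t=0:+1/4 = 1/4
⇒ 3j(1 1 2; -1 1 0)² = 1/30, sgn +1
4πI² = N·(3j₀)²·(3jₘ)² = 1/5
I = +1·√(0.2/4π) = 0.12615663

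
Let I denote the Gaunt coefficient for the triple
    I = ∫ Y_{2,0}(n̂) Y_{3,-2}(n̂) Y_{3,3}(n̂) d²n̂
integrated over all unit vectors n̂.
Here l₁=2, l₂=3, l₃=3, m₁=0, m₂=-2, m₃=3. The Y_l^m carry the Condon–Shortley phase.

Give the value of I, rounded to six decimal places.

0.000000

m-sum = 0 − 2 + 3 = 1 ≠ 0 ⇒ I = 0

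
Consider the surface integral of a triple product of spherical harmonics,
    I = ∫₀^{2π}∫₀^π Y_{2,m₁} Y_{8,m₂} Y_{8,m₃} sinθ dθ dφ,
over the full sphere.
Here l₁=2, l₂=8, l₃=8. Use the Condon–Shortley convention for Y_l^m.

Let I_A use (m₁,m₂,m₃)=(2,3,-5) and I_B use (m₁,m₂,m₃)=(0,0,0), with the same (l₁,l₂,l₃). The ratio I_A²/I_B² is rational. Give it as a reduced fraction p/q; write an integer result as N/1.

Same 2,8,8: normalisation and zero-m 3j drop out of the ratio.
A: Δ: 2! 2! 14! / 19! → 1/348840; sum: t=0:+1/958003200 = 1/958003200; 3j²(2 8 8; 2 3 -5) = Δ·Π!·Σ² = 13/969  (sign -1)
B: Δ: 2! 2! 14! / 19! → 1/348840; sum: t=0:+1/116121600 t=1:−1/25401600 t=2:+1/116121600 = -1/45158400; 3j²(2 8 8; 0 0 0) = Δ·Π!·Σ² = 24/1615  (sign -1)
I_A²/I_B² = (13/969)/(24/1615) = 65/72

65/72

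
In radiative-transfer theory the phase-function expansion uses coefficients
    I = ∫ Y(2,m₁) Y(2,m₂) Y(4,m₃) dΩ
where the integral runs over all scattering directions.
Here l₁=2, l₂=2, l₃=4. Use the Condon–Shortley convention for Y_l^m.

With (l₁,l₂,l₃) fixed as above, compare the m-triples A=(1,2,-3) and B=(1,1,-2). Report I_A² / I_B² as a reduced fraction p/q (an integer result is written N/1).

7/8

Same 2,2,4: normalisation and zero-m 3j drop out of the ratio.
A: Δ: 0! 4! 4! / 9! → 1/630; sum: t=0:+1/144 = 1/144; 3j²(2 2 4; 1 2 -3) = Δ·Π!·Σ² = 1/18  (sign -1)
B: Δ: 0! 4! 4! / 9! → 1/630; sum: t=0:+1/36 = 1/36; 3j²(2 2 4; 1 1 -2) = Δ·Π!·Σ² = 4/63  (sign +1)
I_A²/I_B² = (1/18)/(4/63) = 7/8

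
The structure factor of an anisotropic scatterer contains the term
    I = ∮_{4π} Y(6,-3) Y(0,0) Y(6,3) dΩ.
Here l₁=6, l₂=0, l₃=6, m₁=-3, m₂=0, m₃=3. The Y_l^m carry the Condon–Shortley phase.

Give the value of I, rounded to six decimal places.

-0.282095

Rules hold: Σm=0, L=12 even, 6≤6≤6.
N = 13·1·13 = 169
Δ = 0!·12!·0!/13! = 1/13
Racah Σ t=0..0: t=0:+1/518400 = 1/518400
⇒ 3j(6 0 6; 0 0 0)² = 1/13, sgn +1
Racah Σ t=0..0: t=0:+1/2177280 = 1/2177280
⇒ 3j(6 0 6; -3 0 3)² = 1/13, sgn -1
4πI² = N·(3j₀)²·(3jₘ)² = 1/1
I = -1·√(1/4π) = -0.28209479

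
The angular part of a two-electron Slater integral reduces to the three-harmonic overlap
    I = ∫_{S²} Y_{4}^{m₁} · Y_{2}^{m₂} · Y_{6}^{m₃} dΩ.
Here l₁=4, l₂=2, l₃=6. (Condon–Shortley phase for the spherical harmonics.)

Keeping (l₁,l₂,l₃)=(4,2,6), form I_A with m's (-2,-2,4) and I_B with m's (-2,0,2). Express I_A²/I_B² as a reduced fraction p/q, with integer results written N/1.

5/4

Same 4,2,6: normalisation and zero-m 3j drop out of the ratio.
A: Δ: 0! 8! 4! / 13! → 1/6435; sum: t=0:+1/34560 = 1/34560; 3j²(4 2 6; -2 -2 4) = Δ·Π!·Σ² = 14/429  (sign +1)
B: Δ: 0! 8! 4! / 13! → 1/6435; sum: t=0:+1/5760 = 1/5760; 3j²(4 2 6; -2 0 2) = Δ·Π!·Σ² = 56/2145  (sign +1)
I_A²/I_B² = (14/429)/(56/2145) = 5/4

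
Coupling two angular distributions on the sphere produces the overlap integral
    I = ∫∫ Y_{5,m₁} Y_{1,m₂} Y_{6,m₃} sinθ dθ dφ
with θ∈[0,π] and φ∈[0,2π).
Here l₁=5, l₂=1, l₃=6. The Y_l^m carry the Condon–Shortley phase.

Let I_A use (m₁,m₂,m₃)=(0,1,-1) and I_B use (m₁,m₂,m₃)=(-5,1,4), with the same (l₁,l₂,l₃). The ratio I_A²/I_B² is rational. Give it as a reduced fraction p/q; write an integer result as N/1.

21/1

Same 5,1,6: normalisation and zero-m 3j drop out of the ratio.
A: Δ: 0! 10! 2! / 13! → 1/858; sum: t=0:+1/28800 = 1/28800; 3j²(5 1 6; 0 1 -1) = Δ·Π!·Σ² = 7/286  (sign -1)
B: Δ: 0! 10! 2! / 13! → 1/858; sum: t=0:+1/7257600 = 1/7257600; 3j²(5 1 6; -5 1 4) = Δ·Π!·Σ² = 1/858  (sign +1)
I_A²/I_B² = (7/286)/(1/858) = 21/1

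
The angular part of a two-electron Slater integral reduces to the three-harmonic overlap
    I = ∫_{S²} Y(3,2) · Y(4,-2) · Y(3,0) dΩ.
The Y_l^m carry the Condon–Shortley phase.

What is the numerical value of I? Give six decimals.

m-sum 0 ✓  L=10 even ✓  1≤3≤7 ✓
Π(2lᵢ+1) = 7×9×7 = 441
triangle coeff Δ(3,4,3) = 1/34650
Σ_t [1,3]: t=1:−1/72 t=2:+1/16 t=3:−1/72 = 5/144
(3j)²=2/77 [(3 4 3; 0 0 0)], sign=-1
Σ_t [0,1]: t=0:+1/96 t=1:−1/72 = -1/288
(3j)²=1/462 [(3 4 3; 2 -2 0)], sign=+1
⇒ 4πI² = 3/121
I = (-1)√(3/121/(4π)) = -0.04441841

-0.044418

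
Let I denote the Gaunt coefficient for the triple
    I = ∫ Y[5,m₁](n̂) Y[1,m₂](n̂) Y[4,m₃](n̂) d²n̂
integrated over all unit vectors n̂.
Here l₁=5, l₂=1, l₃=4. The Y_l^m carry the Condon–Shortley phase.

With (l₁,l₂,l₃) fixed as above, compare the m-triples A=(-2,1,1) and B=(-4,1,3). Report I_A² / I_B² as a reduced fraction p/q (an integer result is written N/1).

7/12

Shared (l₁,l₂,l₃)=(5,1,4): N and (l;000)² cancel in I_A²/I_B².
A: Δ = 2!·8!·0!/11! = 1/495; Racah Σ t=2..2: t=2:+1/1440 = 1/1440; ⇒ 3j(5 1 4; -2 1 1)² = 7/165, sgn -1
B: Δ = 2!·8!·0!/11! = 1/495; Racah Σ t=2..2: t=2:+1/10080 = 1/10080; ⇒ 3j(5 1 4; -4 1 3)² = 4/55, sgn -1
I_A²/I_B² = (7/165)/(4/55) = 7/12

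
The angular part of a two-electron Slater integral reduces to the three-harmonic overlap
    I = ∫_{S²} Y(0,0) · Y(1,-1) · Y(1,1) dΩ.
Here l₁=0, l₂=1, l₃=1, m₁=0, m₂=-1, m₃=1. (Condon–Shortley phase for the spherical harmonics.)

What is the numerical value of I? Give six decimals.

-0.282095

m-sum 0 ✓  L=2 even ✓  1≤1≤1 ✓
Π(2lᵢ+1) = 1×3×3 = 9
triangle coeff Δ(0,1,1) = 1/3
Σ_t [0,0]: t=0:+1/1 = 1/1
(3j)²=1/3 [(0 1 1; 0 0 0)], sign=-1
Σ_t [0,0]: t=0:+1/2 = 1/2
(3j)²=1/3 [(0 1 1; 0 -1 1)], sign=+1
⇒ 4πI² = 1/1
I = (-1)√(1/1/(4π)) = -0.28209479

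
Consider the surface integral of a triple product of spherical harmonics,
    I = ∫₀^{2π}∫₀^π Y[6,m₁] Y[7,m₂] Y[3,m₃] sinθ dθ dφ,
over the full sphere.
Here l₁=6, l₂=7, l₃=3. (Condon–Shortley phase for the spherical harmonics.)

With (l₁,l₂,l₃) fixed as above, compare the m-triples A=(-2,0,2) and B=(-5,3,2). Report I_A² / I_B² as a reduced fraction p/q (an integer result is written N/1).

Same 6,7,3: normalisation and zero-m 3j drop out of the ratio.
A: Δ: 10! 2! 4! / 17! → 1/2042040; sum: t=6:+1/207360 t=7:−1/725760 = 1/290304; 3j²(6 7 3; -2 0 2) = Δ·Π!·Σ² = 125/7293  (sign -1)
B: Δ: 10! 2! 4! / 17! → 1/2042040; sum: t=9:−1/4354560 t=10:+1/87091200 = -19/87091200; 3j²(6 7 3; -5 3 2) = Δ·Π!·Σ² = 361/37128  (sign +1)
I_A²/I_B² = (125/7293)/(361/37128) = 7000/3971

7000/3971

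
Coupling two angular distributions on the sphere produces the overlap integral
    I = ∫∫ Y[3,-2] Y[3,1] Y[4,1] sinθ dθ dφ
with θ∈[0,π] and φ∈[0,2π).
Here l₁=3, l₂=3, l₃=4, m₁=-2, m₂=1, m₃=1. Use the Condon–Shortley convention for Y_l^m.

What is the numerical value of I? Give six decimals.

0.145070

Rules hold: Σm=0, L=10 even, 0≤4≤6.
N = 7·7·9 = 441
Δ = 2!·4!·4!/11! = 1/34650
Racah Σ t=0..2: t=0:+1/72 t=1:−1/16 t=2:+1/72 = -5/144
⇒ 3j(3 3 4; 0 0 0)² = 2/77, sgn -1
Racah Σ t=1..2: t=1:−1/144 t=2:+1/48 = 1/72
⇒ 3j(3 3 4; -2 1 1)² = 16/693, sgn -1
4πI² = N·(3j₀)²·(3jₘ)² = 32/121
I = +1·√(0.264463/4π) = 0.14506992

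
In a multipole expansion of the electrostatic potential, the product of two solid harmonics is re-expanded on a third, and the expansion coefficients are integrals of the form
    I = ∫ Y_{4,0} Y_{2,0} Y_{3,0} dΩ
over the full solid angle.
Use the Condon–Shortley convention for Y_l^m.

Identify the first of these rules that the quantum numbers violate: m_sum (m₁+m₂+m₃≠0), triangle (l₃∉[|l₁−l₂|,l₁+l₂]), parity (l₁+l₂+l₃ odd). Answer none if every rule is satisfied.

parity

Σmᵢ = 0  ✓
l₃∈[|l₁−l₂|,l₁+l₂]=[2,6], have l₃=3  ✓
Σlᵢ = 9 ⇒ odd  ✗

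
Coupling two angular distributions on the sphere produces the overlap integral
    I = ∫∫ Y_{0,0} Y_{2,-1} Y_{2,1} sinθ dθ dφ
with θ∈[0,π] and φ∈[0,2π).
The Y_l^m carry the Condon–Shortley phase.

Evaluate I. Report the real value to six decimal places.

Checks pass: Σm=0; 4 even; l₃=2∈[2,2].
(2·0+1)(2·2+1)(2·2+1) = 25
Δ: 0! 0! 4! / 5! → 1/5
sum: t=0:+1/4 = 1/4
3j²(0 2 2; 0 0 0) = Δ·Π!·Σ² = 1/5  (sign +1)
sum: t=0:+1/6 = 1/6
3j²(0 2 2; 0 -1 1) = Δ·Π!·Σ² = 1/5  (sign -1)
combine: 4πI² = 25·1/5·1/5 = 1/1
take √, sign -1: I = -0.28209479

-0.282095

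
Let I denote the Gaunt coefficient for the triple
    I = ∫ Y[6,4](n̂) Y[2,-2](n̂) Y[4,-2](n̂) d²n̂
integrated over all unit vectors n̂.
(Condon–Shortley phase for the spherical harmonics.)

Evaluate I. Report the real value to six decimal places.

0.230476

m-sum 0 ✓  L=12 even ✓  4≤4≤8 ✓
Π(2lᵢ+1) = 13×5×9 = 585
triangle coeff Δ(6,2,4) = 1/6435
Σ_t [2,2]: t=2:+1/2304 = 1/2304
(3j)²=5/143 [(6 2 4; 0 0 0)], sign=+1
Σ_t [0,0]: t=0:+1/34560 = 1/34560
(3j)²=14/429 [(6 2 4; 4 -2 -2)], sign=+1
⇒ 4πI² = 1050/1573
I = (+1)√(1050/1573/(4π)) = 0.23047581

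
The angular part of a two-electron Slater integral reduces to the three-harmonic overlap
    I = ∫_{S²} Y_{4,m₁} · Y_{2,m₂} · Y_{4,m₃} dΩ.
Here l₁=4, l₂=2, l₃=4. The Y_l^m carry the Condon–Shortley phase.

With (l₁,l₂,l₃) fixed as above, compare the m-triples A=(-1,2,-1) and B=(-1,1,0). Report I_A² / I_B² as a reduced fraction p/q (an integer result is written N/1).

20/1

Same 4,2,4: normalisation and zero-m 3j drop out of the ratio.
A: Δ: 2! 6! 2! / 11! → 1/13860; sum: t=2:+1/144 = 1/144; 3j²(4 2 4; -1 2 -1) = Δ·Π!·Σ² = 10/231  (sign -1)
B: Δ: 2! 6! 2! / 11! → 1/13860; sum: t=1:−1/96 t=2:+1/72 = 1/288; 3j²(4 2 4; -1 1 0) = Δ·Π!·Σ² = 1/462  (sign +1)
I_A²/I_B² = (10/231)/(1/462) = 20/1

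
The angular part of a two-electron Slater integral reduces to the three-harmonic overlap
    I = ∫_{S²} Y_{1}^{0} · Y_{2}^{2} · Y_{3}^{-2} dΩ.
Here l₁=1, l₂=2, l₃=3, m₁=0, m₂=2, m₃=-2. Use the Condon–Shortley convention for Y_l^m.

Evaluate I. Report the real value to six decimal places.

Rules hold: Σm=0, L=6 even, 1≤3≤3.
N = 3·5·7 = 105
Δ = 0!·2!·4!/7! = 1/105
Racah Σ t=0..0: t=0:+1/4 = 1/4
⇒ 3j(1 2 3; 0 0 0)² = 3/35, sgn -1
Racah Σ t=0..0: t=0:+1/24 = 1/24
⇒ 3j(1 2 3; 0 2 -2)² = 1/21, sgn -1
4πI² = N·(3j₀)²·(3jₘ)² = 3/7
I = +1·√(0.428571/4π) = 0.18467439

0.184674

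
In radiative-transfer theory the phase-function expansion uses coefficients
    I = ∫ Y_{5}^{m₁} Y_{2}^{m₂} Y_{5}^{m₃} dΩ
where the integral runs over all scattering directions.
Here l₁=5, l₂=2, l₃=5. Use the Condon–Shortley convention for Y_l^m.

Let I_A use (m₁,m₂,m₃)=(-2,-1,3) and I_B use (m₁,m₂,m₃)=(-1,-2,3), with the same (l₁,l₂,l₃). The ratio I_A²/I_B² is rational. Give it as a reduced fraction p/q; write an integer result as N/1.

25/28

Same 5,2,5: normalisation and zero-m 3j drop out of the ratio.
A: Δ: 2! 8! 2! / 13! → 1/38610; sum: t=0:+1/10080 t=1:−1/2880 = -1/4032; 3j²(5 2 5; -2 -1 3) = Δ·Π!·Σ² = 10/429  (sign -1)
B: Δ: 2! 8! 2! / 13! → 1/38610; sum: t=0:+1/5760 = 1/5760; 3j²(5 2 5; -1 -2 3) = Δ·Π!·Σ² = 56/2145  (sign +1)
I_A²/I_B² = (10/429)/(56/2145) = 25/28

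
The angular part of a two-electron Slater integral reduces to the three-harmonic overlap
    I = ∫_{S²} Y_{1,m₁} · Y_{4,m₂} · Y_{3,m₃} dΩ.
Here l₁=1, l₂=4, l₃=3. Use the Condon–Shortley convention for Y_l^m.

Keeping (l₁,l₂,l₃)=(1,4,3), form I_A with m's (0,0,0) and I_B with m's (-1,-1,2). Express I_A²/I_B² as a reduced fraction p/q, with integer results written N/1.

16/3

Same 1,4,3: normalisation and zero-m 3j drop out of the ratio.
A: Δ: 2! 0! 6! / 9! → 1/252; sum: t=1:−1/36 = -1/36; 3j²(1 4 3; 0 0 0) = Δ·Π!·Σ² = 4/63  (sign +1)
B: Δ: 2! 0! 6! / 9! → 1/252; sum: t=2:+1/240 = 1/240; 3j²(1 4 3; -1 -1 2) = Δ·Π!·Σ² = 1/84  (sign -1)
I_A²/I_B² = (4/63)/(1/84) = 16/3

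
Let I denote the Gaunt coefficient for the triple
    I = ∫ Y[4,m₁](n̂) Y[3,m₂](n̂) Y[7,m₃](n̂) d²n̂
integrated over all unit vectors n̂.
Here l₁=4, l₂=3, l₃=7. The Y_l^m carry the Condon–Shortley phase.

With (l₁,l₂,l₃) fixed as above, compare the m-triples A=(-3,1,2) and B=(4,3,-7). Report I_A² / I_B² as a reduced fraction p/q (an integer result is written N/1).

60/1001

l's match ⇒ only the (l;m) 3-j factors differ between A and B.
A: triangle coeff Δ(4,3,7) = 1/45045; Σ_t [0,0]: t=0:+1/241920 = 1/241920; (3j)²=4/1001 [(4 3 7; -3 1 2)], sign=-1
B: triangle coeff Δ(4,3,7) = 1/45045; Σ_t [0,0]: t=0:+1/29030400 = 1/29030400; (3j)²=1/15 [(4 3 7; 4 3 -7)], sign=+1
I_A²/I_B² = (4/1001)/(1/15) = 60/1001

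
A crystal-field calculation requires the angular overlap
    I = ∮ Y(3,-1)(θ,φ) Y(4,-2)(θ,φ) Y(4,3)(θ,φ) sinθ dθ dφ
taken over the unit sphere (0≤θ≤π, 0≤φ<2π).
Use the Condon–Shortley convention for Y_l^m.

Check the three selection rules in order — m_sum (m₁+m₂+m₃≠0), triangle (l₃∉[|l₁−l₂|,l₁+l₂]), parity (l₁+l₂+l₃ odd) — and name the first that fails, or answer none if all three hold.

parity

azimuthal sum: -1 − 2 + 3 = 0  ✓
1 ≤ 4 ≤ 7 (triangle on l)  ✓
L = 3 + 4 + 4 = 11 (odd)  ✗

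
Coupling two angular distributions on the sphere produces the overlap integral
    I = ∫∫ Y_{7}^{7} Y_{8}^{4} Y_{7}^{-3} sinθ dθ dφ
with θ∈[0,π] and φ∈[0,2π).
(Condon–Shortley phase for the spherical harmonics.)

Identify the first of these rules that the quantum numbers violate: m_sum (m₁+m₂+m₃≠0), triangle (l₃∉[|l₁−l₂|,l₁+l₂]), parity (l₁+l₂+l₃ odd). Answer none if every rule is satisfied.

m₁+m₂+m₃ = 7 + 4 − 3 = 8  ✗
triangle: |7−8|=1 ≤ l₃=7 ≤ 7+8=15
parity: l₁+l₂+l₃ = 22 is even

m_sum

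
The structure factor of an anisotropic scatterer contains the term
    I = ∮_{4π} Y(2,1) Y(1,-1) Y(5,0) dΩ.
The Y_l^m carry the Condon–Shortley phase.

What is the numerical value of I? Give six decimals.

0.000000

l₃=5 ∉ [1,3] — triangle fails ⇒ I = 0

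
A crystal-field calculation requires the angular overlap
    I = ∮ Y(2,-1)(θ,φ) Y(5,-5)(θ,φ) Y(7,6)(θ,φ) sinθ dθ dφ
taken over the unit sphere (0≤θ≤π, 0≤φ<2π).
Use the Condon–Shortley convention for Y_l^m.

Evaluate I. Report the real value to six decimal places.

m-sum 0 ✓  L=14 even ✓  3≤7≤7 ✓
Π(2lᵢ+1) = 5×11×15 = 825
triangle coeff Δ(2,5,7) = 1/15015
Σ_t [0,0]: t=0:+1/57600 = 1/57600
(3j)²=21/715 [(2 5 7; 0 0 0)], sign=-1
Σ_t [0,0]: t=0:+1/21772800 = 1/21772800
(3j)²=2/105 [(2 5 7; -1 -5 6)], sign=-1
⇒ 4πI² = 6/13
I = (+1)√(6/13/(4π)) = 0.19164567

0.191646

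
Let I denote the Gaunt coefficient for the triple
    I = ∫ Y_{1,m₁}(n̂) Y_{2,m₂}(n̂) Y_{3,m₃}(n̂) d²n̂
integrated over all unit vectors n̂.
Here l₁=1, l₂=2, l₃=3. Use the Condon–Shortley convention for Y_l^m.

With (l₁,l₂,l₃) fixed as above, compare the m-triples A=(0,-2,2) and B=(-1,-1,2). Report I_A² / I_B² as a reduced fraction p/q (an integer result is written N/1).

l's match ⇒ only the (l;m) 3-j factors differ between A and B.
A: triangle coeff Δ(1,2,3) = 1/105; Σ_t [0,0]: t=0:+1/24 = 1/24; (3j)²=1/21 [(1 2 3; 0 -2 2)], sign=-1
B: triangle coeff Δ(1,2,3) = 1/105; Σ_t [0,0]: t=0:+1/12 = 1/12; (3j)²=2/21 [(1 2 3; -1 -1 2)], sign=-1
I_A²/I_B² = (1/21)/(2/21) = 1/2

1/2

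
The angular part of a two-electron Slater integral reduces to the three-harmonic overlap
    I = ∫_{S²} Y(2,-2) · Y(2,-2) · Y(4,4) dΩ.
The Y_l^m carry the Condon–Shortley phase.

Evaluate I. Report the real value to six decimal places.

0.337168

Rules hold: Σm=0, L=8 even, 0≤4≤4.
N = 5·5·9 = 225
Δ = 0!·4!·4!/9! = 1/630
Racah Σ t=0..0: t=0:+1/16 = 1/16
⇒ 3j(2 2 4; 0 0 0)² = 2/35, sgn +1
Racah Σ t=0..0: t=0:+1/576 = 1/576
⇒ 3j(2 2 4; -2 -2 4)² = 1/9, sgn +1
4πI² = N·(3j₀)²·(3jₘ)² = 10/7
I = +1·√(1.42857/4π) = 0.33716777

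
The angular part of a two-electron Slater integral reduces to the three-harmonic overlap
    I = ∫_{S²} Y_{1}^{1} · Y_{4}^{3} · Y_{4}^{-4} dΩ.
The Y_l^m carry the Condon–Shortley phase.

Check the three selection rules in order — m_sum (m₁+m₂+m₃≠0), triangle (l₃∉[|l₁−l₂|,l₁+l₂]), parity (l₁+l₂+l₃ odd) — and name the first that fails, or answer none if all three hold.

parity

Σmᵢ = 0  ✓
l₃∈[|l₁−l₂|,l₁+l₂]=[3,5], have l₃=4  ✓
Σlᵢ = 9 ⇒ odd  ✗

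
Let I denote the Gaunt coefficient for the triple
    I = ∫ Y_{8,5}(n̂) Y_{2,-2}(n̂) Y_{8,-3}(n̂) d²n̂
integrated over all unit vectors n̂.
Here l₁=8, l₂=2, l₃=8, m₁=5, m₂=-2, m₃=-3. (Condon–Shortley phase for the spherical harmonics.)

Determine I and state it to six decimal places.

m-sum 0 ✓  L=18 even ✓  6≤8≤10 ✓
Π(2lᵢ+1) = 17×5×17 = 1445
triangle coeff Δ(8,2,8) = 1/348840
Σ_t [0,2]: t=0:+1/116121600 t=1:−1/25401600 t=2:+1/116121600 = -1/45158400
(3j)²=24/1615 [(8 2 8; 0 0 0)], sign=-1
Σ_t [0,0]: t=0:+1/958003200 = 1/958003200
(3j)²=13/969 [(8 2 8; 5 -2 -3)], sign=-1
⇒ 4πI² = 104/361
I = (+1)√(104/361/(4π)) = 0.15141125

0.151411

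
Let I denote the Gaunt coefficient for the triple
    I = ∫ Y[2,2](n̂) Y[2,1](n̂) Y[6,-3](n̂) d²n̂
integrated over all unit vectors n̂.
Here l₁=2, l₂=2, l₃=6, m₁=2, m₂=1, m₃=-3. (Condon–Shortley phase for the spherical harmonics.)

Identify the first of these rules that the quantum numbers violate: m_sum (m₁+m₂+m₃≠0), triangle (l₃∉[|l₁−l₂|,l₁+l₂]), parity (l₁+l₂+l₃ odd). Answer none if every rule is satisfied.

m₁+m₂+m₃ = 2 + 1 − 3 = 0  ✓
triangle: |2−2|=0 ≤ l₃=6 ≤ 2+2=4  ✗
parity: l₁+l₂+l₃ = 10 is even

triangle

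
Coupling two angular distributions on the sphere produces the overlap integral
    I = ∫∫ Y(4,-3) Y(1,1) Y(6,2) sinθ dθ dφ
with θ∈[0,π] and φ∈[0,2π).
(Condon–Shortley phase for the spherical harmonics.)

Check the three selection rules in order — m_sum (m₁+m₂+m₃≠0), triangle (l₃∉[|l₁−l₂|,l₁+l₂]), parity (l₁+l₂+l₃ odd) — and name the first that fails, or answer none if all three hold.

azimuthal sum: -3 + 1 + 2 = 0  ✓
3 ≤ 6 ≤ 5 (triangle on l)  ✗
L = 4 + 1 + 6 = 11 (odd)

triangle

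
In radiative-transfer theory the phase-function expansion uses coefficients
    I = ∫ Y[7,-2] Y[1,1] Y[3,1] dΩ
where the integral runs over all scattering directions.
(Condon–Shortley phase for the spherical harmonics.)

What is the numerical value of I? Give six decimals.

0.000000

l₃=3 ∉ [6,8] — triangle fails ⇒ I = 0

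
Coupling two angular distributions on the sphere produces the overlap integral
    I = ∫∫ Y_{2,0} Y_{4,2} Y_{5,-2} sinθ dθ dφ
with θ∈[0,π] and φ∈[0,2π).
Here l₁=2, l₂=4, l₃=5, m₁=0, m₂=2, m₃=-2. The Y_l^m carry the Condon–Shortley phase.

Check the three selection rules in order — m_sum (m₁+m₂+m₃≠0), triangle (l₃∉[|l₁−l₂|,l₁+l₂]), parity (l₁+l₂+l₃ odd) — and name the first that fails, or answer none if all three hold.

azimuthal sum: 0 + 2 − 2 = 0  ✓
2 ≤ 5 ≤ 6 (triangle on l)  ✓
L = 2 + 4 + 5 = 11 (odd)  ✗

parity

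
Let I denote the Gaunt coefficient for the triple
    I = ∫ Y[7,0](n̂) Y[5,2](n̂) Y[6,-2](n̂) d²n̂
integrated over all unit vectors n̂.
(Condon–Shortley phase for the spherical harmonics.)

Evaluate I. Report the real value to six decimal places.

m-sum 0 ✓  L=18 even ✓  2≤6≤12 ✓
Π(2lᵢ+1) = 15×11×13 = 2145
triangle coeff Δ(7,5,6) = 1/174594420
Σ_t [1,5]: t=1:−1/4147200 t=2:+1/207360 t=3:−1/82944 t=4:+1/207360 t=5:−1/4147200 = -1/345600
(3j)²=420/46189 [(7 5 6; 0 0 0)], sign=-1
Σ_t [3,6]: t=3:−1/497664 t=4:+1/207360 t=5:−1/691200 t=6:+1/21772800 = 41/29030400
(3j)²=11767/1385670 [(7 5 6; 0 2 -2)], sign=+1
⇒ 4πI² = 2471070/14919047
I = (-1)√(2471070/14919047/(4π)) = -0.11480665

-0.114807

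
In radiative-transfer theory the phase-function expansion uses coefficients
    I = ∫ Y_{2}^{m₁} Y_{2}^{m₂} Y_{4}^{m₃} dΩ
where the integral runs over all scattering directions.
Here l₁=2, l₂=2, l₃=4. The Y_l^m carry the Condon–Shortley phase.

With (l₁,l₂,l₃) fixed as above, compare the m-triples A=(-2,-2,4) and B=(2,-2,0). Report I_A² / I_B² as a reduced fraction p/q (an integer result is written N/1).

l's match ⇒ only the (l;m) 3-j factors differ between A and B.
A: triangle coeff Δ(2,2,4) = 1/630; Σ_t [0,0]: t=0:+1/576 = 1/576; (3j)²=1/9 [(2 2 4; -2 -2 4)], sign=+1
B: triangle coeff Δ(2,2,4) = 1/630; Σ_t [0,0]: t=0:+1/576 = 1/576; (3j)²=1/630 [(2 2 4; 2 -2 0)], sign=+1
I_A²/I_B² = (1/9)/(1/630) = 70/1

70/1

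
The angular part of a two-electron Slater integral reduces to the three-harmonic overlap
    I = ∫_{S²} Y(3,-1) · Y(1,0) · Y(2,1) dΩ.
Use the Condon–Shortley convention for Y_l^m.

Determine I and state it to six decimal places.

-0.233597

Checks pass: Σm=0; 6 even; l₃=2∈[2,4].
(2·3+1)(2·1+1)(2·2+1) = 105
Δ: 2! 4! 0! / 7! → 1/105
sum: t=1:−1/4 = -1/4
3j²(3 1 2; 0 0 0) = Δ·Π!·Σ² = 3/35  (sign -1)
sum: t=1:−1/6 = -1/6
3j²(3 1 2; -1 0 1) = Δ·Π!·Σ² = 8/105  (sign +1)
combine: 4πI² = 105·3/35·8/105 = 24/35
take √, sign -1: I = -0.23359668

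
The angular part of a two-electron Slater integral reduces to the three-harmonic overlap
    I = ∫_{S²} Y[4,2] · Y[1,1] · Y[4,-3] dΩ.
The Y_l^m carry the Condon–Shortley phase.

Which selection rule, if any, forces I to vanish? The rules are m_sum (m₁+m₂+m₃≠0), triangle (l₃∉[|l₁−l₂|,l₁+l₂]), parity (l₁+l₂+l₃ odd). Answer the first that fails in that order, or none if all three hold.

Σmᵢ = 0  ✓
l₃∈[|l₁−l₂|,l₁+l₂]=[3,5], have l₃=4  ✓
Σlᵢ = 9 ⇒ odd  ✗

parity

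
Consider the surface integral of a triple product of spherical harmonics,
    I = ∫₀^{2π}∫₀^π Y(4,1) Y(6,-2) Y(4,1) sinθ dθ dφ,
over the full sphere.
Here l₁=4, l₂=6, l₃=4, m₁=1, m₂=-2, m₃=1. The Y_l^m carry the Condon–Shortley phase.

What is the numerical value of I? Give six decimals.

0.145766

Checks pass: Σm=0; 14 even; l₃=4∈[2,10].
(2·4+1)(2·6+1)(2·4+1) = 1053
Δ: 6! 2! 6! / 15! → 1/1261260
sum: t=2:+1/4608 t=3:−1/1296 t=4:+1/4608 = -7/20736
3j²(4 6 4; 0 0 0) = Δ·Π!·Σ² = 20/1287  (sign -1)
sum: t=1:−1/8640 t=2:+1/2304 t=3:−1/8640 = 7/34560
3j²(4 6 4; 1 -2 1) = Δ·Π!·Σ² = 7/429  (sign -1)
combine: 4πI² = 1053·20/1287·7/429 = 420/1573
take √, sign +1: I = 0.14576570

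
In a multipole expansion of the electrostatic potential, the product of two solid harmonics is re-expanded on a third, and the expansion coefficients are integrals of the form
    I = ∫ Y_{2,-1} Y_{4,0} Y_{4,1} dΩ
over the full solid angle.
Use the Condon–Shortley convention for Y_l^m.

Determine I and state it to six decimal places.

-0.044869

m-sum 0 ✓  L=10 even ✓  2≤4≤6 ✓
Π(2lᵢ+1) = 5×9×9 = 405
triangle coeff Δ(2,4,4) = 1/13860
Σ_t [0,2]: t=0:+1/192 t=1:−1/36 t=2:+1/192 = -5/288
(3j)²=20/693 [(2 4 4; 0 0 0)], sign=-1
Σ_t [1,2]: t=1:−1/72 t=2:+1/96 = -1/288
(3j)²=1/462 [(2 4 4; -1 0 1)], sign=+1
⇒ 4πI² = 150/5929
I = (-1)√(150/5929/(4π)) = -0.04486937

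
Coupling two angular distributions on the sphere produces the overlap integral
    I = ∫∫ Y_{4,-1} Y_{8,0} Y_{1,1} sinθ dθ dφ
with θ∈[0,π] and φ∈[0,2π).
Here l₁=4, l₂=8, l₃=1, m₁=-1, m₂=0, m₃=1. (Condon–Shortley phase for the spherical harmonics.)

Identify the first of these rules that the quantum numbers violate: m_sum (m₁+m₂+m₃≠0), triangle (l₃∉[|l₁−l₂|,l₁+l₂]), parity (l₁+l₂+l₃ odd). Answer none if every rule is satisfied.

azimuthal sum: -1 + 0 + 1 = 0  ✓
4 ≤ 1 ≤ 12 (triangle on l)  ✗
L = 4 + 8 + 1 = 13 (odd)

triangle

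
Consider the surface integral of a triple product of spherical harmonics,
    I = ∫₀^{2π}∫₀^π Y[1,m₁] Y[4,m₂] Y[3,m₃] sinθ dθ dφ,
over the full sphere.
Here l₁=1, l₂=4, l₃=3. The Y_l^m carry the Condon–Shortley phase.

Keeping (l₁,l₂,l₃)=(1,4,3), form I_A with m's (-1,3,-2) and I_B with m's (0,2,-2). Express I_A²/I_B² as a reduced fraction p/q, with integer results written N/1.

7/4

Same 1,4,3: normalisation and zero-m 3j drop out of the ratio.
A: Δ: 2! 0! 6! / 9! → 1/252; sum: t=2:+1/240 = 1/240; 3j²(1 4 3; -1 3 -2) = Δ·Π!·Σ² = 1/12  (sign -1)
B: Δ: 2! 0! 6! / 9! → 1/252; sum: t=1:−1/120 = -1/120; 3j²(1 4 3; 0 2 -2) = Δ·Π!·Σ² = 1/21  (sign +1)
I_A²/I_B² = (1/12)/(1/21) = 7/4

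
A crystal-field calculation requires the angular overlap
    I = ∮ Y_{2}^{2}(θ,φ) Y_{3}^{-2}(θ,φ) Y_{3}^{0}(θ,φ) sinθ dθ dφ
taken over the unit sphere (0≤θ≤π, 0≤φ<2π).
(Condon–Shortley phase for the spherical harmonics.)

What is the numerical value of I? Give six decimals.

-0.188063

Rules hold: Σm=0, L=8 even, 1≤3≤5.
N = 5·7·7 = 245
Δ = 2!·2!·4!/9! = 1/3780
Racah Σ t=0..2: t=0:+1/24 t=1:−1/4 t=2:+1/24 = -1/6
⇒ 3j(2 3 3; 0 0 0)² = 4/105, sgn +1
Racah Σ t=0..0: t=0:+1/24 = 1/24
⇒ 3j(2 3 3; 2 -2 0)² = 1/21, sgn -1
4πI² = N·(3j₀)²·(3jₘ)² = 4/9
I = -1·√(0.444444/4π) = -0.18806319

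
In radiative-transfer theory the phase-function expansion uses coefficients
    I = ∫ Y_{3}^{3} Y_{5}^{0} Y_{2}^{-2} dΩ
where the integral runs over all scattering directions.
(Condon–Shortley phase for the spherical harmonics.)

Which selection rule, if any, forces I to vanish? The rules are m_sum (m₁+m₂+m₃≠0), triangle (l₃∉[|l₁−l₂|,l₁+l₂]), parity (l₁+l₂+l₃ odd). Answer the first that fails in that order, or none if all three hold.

azimuthal sum: 3 + 0 − 2 = 1  ✗
2 ≤ 2 ≤ 8 (triangle on l)
L = 3 + 5 + 2 = 10 (even)

m_sum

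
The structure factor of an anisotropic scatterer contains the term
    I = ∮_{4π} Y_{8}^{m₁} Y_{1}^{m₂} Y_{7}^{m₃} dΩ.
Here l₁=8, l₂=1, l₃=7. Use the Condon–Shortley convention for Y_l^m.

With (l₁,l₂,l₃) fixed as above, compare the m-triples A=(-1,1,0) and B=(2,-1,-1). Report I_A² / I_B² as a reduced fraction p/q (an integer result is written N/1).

Same 8,1,7: normalisation and zero-m 3j drop out of the ratio.
A: Δ: 2! 14! 0! / 17! → 1/2040; sum: t=2:+1/50803200 = 1/50803200; 3j²(8 1 7; -1 1 0) = Δ·Π!·Σ² = 3/170  (sign -1)
B: Δ: 2! 14! 0! / 17! → 1/2040; sum: t=0:+1/58060800 = 1/58060800; 3j²(8 1 7; 2 -1 -1) = Δ·Π!·Σ² = 3/136  (sign +1)
I_A²/I_B² = (3/170)/(3/136) = 4/5

4/5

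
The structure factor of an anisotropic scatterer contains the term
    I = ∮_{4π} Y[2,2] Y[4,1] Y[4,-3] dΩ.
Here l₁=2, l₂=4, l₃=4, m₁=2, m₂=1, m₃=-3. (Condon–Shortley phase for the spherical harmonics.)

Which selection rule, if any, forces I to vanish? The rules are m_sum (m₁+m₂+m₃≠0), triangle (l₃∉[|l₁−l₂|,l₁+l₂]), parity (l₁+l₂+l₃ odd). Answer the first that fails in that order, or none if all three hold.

m₁+m₂+m₃ = 2 + 1 − 3 = 0  ✓
triangle: |2−4|=2 ≤ l₃=4 ≤ 2+4=6  ✓
parity: l₁+l₂+l₃ = 10 is even  ✓

none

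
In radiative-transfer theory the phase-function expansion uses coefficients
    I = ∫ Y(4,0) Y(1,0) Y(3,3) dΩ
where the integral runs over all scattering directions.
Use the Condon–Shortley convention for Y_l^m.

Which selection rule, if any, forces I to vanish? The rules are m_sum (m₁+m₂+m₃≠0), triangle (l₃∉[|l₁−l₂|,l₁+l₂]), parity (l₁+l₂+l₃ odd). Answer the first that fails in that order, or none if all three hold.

azimuthal sum: 0 + 0 + 3 = 3  ✗
3 ≤ 3 ≤ 5 (triangle on l)
L = 4 + 1 + 3 = 8 (even)

m_sum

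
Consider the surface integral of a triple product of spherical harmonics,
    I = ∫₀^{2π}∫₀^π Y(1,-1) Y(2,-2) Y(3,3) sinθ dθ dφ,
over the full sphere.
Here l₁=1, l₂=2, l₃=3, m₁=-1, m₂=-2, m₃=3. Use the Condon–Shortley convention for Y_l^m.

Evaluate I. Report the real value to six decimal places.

Checks pass: Σm=0; 6 even; l₃=3∈[1,3].
(2·1+1)(2·2+1)(2·3+1) = 105
Δ: 0! 2! 4! / 7! → 1/105
sum: t=0:+1/4 = 1/4
3j²(1 2 3; 0 0 0) = Δ·Π!·Σ² = 3/35  (sign -1)
sum: t=0:+1/48 = 1/48
3j²(1 2 3; -1 -2 3) = Δ·Π!·Σ² = 1/7  (sign +1)
combine: 4πI² = 105·3/35·1/7 = 9/7
take √, sign -1: I = -0.31986543

-0.319865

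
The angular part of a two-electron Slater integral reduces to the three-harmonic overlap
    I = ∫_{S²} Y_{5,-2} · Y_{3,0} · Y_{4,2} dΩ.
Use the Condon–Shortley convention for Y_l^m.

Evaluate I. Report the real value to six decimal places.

0.022664

Rules hold: Σm=0, L=12 even, 2≤4≤8.
N = 11·7·9 = 693
Δ = 4!·6!·2!/13! = 1/180180
Racah Σ t=1..3: t=1:−1/576 t=2:+1/144 t=3:−1/576 = 1/288
⇒ 3j(5 3 4; 0 0 0)² = 20/1001, sgn +1
Racah Σ t=1..3: t=1:−1/8640 t=2:+1/480 t=3:−1/576 = 1/4320
⇒ 3j(5 3 4; -2 0 2)² = 1/2145, sgn +1
4πI² = N·(3j₀)²·(3jₘ)² = 12/1859
I = +1·√(0.00645508/4π) = 0.02266449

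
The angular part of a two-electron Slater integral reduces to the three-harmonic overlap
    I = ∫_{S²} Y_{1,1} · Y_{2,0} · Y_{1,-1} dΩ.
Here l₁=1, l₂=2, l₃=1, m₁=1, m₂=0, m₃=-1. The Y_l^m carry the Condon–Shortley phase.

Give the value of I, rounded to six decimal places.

0.126157

Checks pass: Σm=0; 4 even; l₃=1∈[1,3].
(2·1+1)(2·2+1)(2·1+1) = 45
Δ: 2! 0! 2! / 5! → 1/30
sum: t=1:−1/1 = -1/1
3j²(1 2 1; 0 0 0) = Δ·Π!·Σ² = 2/15  (sign +1)
sum: t=0:+1/4 = 1/4
3j²(1 2 1; 1 0 -1) = Δ·Π!·Σ² = 1/30  (sign +1)
combine: 4πI² = 45·2/15·1/30 = 1/5
take √, sign +1: I = 0.12615663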